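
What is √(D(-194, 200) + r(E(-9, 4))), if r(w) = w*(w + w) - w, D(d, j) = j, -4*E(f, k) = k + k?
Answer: √210 ≈ 14.491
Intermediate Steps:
E(f, k) = -k/2 (E(f, k) = -(k + k)/4 = -k/2)
r(w) = -w + 2*w² (r(w) = w*(2*w) - w = 2*w² - w = -w + 2*w²)
√(D(-194, 200) + r(E(-9, 4))) = √(200 + (-½*4)*(-1 + 2*(-½*4))) = √(200 - 2*(-1 + 2*(-2))) = √(200 - 2*(-1 - 4)) = √(200 - 2*(-5)) = √(200 + 10) = √210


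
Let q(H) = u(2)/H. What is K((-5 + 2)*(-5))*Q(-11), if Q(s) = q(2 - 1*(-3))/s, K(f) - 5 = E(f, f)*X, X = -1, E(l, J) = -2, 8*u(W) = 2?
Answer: -7/220 ≈ -0.031818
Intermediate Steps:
u(W) = 1/4 (u(W) = (1/8)*2 = 1/4)
q(H) = 1/(4*H)
K(f) = 7 (K(f) = 5 - 2*(-1) = 5 + 2 = 7)
Q(s) = 1/(20*s) (Q(s) = (1/(4*(2 - 1*(-3))))/s = (1/(4*(2 + 3)))/s = ((1/4)/5)/s = ((1/4)*(1/5))/s = 1/(20*s))
K((-5 + 2)*(-5))*Q(-11) = 7*((1/20)/(-11)) = 7*((1/20)*(-1/11)) = 7*(-1/220) = -7/220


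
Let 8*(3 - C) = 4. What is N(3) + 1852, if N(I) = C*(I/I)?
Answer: 3709/2 ≈ 1854.5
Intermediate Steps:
C = 5/2 (C = 3 - ⅛*4 = 3 - ½ = 5/2 ≈ 2.5000)
N(I) = 5/2 (N(I) = 5*(I/I)/2 = (5/2)*1 = 5/2)
N(3) + 1852 = 5/2 + 1852 = 3709/2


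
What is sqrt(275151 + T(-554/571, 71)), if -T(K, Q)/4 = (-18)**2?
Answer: sqrt(273855) ≈ 523.31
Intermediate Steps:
T(K, Q) = -1296 (T(K, Q) = -4*(-18)**2 = -4*324 = -1296)
sqrt(275151 + T(-554/571, 71)) = sqrt(275151 - 1296) = sqrt(273855)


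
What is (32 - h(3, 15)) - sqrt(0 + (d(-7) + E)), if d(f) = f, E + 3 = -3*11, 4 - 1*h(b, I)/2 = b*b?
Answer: 42 - I*sqrt(43) ≈ 42.0 - 6.5574*I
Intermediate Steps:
h(b, I) = 8 - 2*b**2 (h(b, I) = 8 - 2*b*b = 8 - 2*b**2)
E = -36 (E = -3 - 3*11 = -3 - 33 = -36)
(32 - h(3, 15)) - sqrt(0 + (d(-7) + E)) = (32 - (8 - 2*3**2)) - sqrt(0 + (-7 - 36)) = (32 - (8 - 2*9)) - sqrt(0 - 43) = (32 - (8 - 18)) - sqrt(-43) = (32 - 1*(-10)) - I*sqrt(43) = (32 + 10) - I*sqrt(43) = 42 - I*sqrt(43)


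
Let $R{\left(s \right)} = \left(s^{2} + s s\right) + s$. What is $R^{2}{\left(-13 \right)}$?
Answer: $105625$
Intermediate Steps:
$R{\left(s \right)} = s + 2 s^{2}$ ($R{\left(s \right)} = \left(s^{2} + s^{2}\right) + s = 2 s^{2} + s = s + 2 s^{2}$)
$R^{2}{\left(-13 \right)} = \left(- 13 \left(1 + 2 \left(-13\right)\right)\right)^{2} = \left(- 13 \left(1 - 26\right)\right)^{2} = \left(\left(-13\right) \left(-25\right)\right)^{2} = 325^{2} = 105625$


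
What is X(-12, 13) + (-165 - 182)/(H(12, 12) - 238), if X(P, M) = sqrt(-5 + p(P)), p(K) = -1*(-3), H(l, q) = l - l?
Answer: 347/238 + I*sqrt(2) ≈ 1.458 + 1.4142*I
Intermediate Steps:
H(l, q) = 0
p(K) = 3
X(P, M) = I*sqrt(2) (X(P, M) = sqrt(-5 + 3) = sqrt(-2) = I*sqrt(2))
X(-12, 13) + (-165 - 182)/(H(12, 12) - 238) = I*sqrt(2) + (-165 - 182)/(0 - 238) = I*sqrt(2) - 347/(-238) = I*sqrt(2) - 347*(-1/238) = I*sqrt(2) + 347/238 = 347/238 + I*sqrt(2)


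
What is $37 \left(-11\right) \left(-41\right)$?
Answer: $16687$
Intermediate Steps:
$37 \left(-11\right) \left(-41\right) = \left(-407\right) \left(-41\right) = 16687$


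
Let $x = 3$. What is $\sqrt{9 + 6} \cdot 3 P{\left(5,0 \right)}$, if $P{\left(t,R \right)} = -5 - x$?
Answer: $- 24 \sqrt{15} \approx -92.952$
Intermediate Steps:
$P{\left(t,R \right)} = -8$ ($P{\left(t,R \right)} = -5 - 3 = -8$)
$\sqrt{9 + 6} \cdot 3 P{\left(5,0 \right)} = \sqrt{9 + 6} \cdot 3 \left(-8\right) = \sqrt{15} \cdot 3 \left(-8\right) = 3 \sqrt{15} \left(-8\right) = - 24 \sqrt{15}$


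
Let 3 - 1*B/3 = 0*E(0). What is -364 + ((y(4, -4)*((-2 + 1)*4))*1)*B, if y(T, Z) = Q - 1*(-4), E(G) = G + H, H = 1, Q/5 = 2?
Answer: -868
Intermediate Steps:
Q = 10 (Q = 5*2 = 10)
E(G) = 1 + G (E(G) = G + 1 = 1 + G)
y(T, Z) = 14 (y(T, Z) = 10 - 1*(-4) = 10 + 4 = 14)
B = 9 (B = 9 - 0*(1 + 0) = 9 - 0 = 9 - 3*0 = 9 + 0 = 9)
-364 + ((y(4, -4)*((-2 + 1)*4))*1)*B = -364 + ((14*((-2 + 1)*4))*1)*9 = -364 + ((14*(-1*4))*1)*9 = -364 + ((14*(-4))*1)*9 = -364 - 56*1*9 = -364 - 56*9 = -364 - 504 = -868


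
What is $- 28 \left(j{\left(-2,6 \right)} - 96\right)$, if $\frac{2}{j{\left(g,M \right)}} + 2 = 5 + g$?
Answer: $2632$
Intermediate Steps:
$j{\left(g,M \right)} = \frac{2}{3 + g}$ ($j{\left(g,M \right)} = \frac{2}{-2 + \left(5 + g\right)} = \frac{2}{3 + g}$)
$- 28 \left(j{\left(-2,6 \right)} - 96\right) = - 28 \left(\frac{2}{3 - 2} - 96\right) = - 28 \left(\frac{2}{1} - 96\right) = - 28 \left(2 \cdot 1 - 96\right) = - 28 \left(2 - 96\right) = \left(-28\right) \left(-94\right) = 2632$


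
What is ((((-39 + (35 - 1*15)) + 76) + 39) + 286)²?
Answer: 145924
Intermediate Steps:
((((-39 + (35 - 1*15)) + 76) + 39) + 286)² = ((((-39 + (35 - 15)) + 76) + 39) + 286)² = ((((-39 + 20) + 76) + 39) + 286)² = (((-19 + 76) + 39) + 286)² = ((57 + 39) + 286)² = (96 + 286)² = 382² = 145924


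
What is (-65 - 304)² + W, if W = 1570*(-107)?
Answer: -31829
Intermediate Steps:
W = -167990
(-65 - 304)² + W = (-65 - 304)² - 167990 = (-369)² - 167990 = 136161 - 167990 = -31829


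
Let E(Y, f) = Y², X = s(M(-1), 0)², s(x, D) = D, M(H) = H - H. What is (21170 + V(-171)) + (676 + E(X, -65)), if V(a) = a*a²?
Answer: -4978365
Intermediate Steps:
M(H) = 0
X = 0 (X = 0² = 0)
V(a) = a³
(21170 + V(-171)) + (676 + E(X, -65)) = (21170 + (-171)³) + (676 + 0²) = (21170 - 5000211) + (676 + 0) = -4979041 + 676 = -4978365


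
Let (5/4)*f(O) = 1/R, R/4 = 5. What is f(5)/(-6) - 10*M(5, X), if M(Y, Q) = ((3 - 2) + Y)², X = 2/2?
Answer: -54001/150 ≈ -360.01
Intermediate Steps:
X = 1 (X = 2*(½) = 1)
R = 20 (R = 4*5 = 20)
f(O) = 1/25 (f(O) = (⅘)/20 = (⅘)*(1/20) = 1/25)
M(Y, Q) = (1 + Y)²
f(5)/(-6) - 10*M(5, X) = (1/25)/(-6) - 10*(1 + 5)² = (1/25)*(-⅙) - 10*6² = -1/150 - 10*36 = -1/150 - 360 = -54001/150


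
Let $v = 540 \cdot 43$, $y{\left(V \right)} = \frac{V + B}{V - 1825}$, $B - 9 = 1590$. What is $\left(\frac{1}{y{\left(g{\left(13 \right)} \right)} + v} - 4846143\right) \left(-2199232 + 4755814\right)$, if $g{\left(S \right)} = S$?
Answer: $- \frac{130316596845477485436}{10518257} \approx -1.239 \cdot 10^{13}$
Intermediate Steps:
$B = 1599$ ($B = 9 + 1590 = 1599$)
$y{\left(V \right)} = \frac{1599 + V}{-1825 + V}$ ($y{\left(V \right)} = \frac{V + 1599}{V - 1825} = \frac{1599 + V}{-1825 + V}$)
$v = 23220$
$\left(\frac{1}{y{\left(g{\left(13 \right)} \right)} + v} - 4846143\right) \left(-2199232 + 4755814\right) = \left(\frac{1}{\frac{1599 + 13}{-1825 + 13} + 23220} - 4846143\right) \left(-2199232 + 4755814\right) = \left(\frac{1}{\frac{1}{-1812} \cdot 1612 + 23220} - 4846143\right) 2556582 = \left(\frac{1}{\left(- \frac{1}{1812}\right) 1612 + 23220} - 4846143\right) 2556582 = \left(\frac{1}{- \frac{403}{453} + 23220} - 4846143\right) 2556582 = \left(\frac{1}{\frac{10518257}{453}} - 4846143\right) 2556582 = \left(\frac{453}{10518257} - 4846143\right) 2556582 = \left(- \frac{50972977532298}{10518257}\right) 2556582 = - \frac{130316596845477485436}{10518257}$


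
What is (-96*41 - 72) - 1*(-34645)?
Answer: 30637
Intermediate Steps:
(-96*41 - 72) - 1*(-34645) = (-3936 - 72) + 34645 = -4008 + 34645 = 30637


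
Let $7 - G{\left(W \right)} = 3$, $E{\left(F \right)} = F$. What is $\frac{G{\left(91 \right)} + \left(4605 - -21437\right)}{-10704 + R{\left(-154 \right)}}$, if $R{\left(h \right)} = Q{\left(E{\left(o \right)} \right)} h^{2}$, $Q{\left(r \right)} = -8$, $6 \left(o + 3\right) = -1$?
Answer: $- \frac{13023}{100216} \approx -0.12995$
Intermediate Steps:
$o = - \frac{19}{6}$ ($o = -3 + \frac{1}{6} \left(-1\right) = -3 - \frac{1}{6} = - \frac{19}{6} \approx -3.1667$)
$G{\left(W \right)} = 4$ ($G{\left(W \right)} = 7 - 3 = 4$)
$R{\left(h \right)} = - 8 h^{2}$
$\frac{G{\left(91 \right)} + \left(4605 - -21437\right)}{-10704 + R{\left(-154 \right)}} = \frac{4 + \left(4605 - -21437\right)}{-10704 - 8 \left(-154\right)^{2}} = \frac{4 + \left(4605 + 21437\right)}{-10704 - 189728} = \frac{4 + 26042}{-10704 - 189728} = \frac{26046}{-200432} = 26046 \left(- \frac{1}{200432}\right) = - \frac{13023}{100216}$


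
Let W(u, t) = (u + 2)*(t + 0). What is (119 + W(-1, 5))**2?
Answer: 15376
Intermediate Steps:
W(u, t) = t*(2 + u) (W(u, t) = (2 + u)*t = t*(2 + u))
(119 + W(-1, 5))**2 = (119 + 5*(2 - 1))**2 = (119 + 5*1)**2 = (119 + 5)**2 = 124**2 = 15376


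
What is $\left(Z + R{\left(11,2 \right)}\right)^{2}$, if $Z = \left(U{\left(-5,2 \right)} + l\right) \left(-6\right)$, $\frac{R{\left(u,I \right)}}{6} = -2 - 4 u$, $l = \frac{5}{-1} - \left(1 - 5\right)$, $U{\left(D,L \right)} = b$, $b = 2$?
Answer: $79524$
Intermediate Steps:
$U{\left(D,L \right)} = 2$
$l = -1$ ($l = 5 \left(-1\right) - -4 = -5 + 4 = -1$)
$R{\left(u,I \right)} = -12 - 24 u$ ($R{\left(u,I \right)} = 6 \left(-2 - 4 u\right) = -12 - 24 u$)
$Z = -6$ ($Z = \left(2 - 1\right) \left(-6\right) = 1 \left(-6\right) = -6$)
$\left(Z + R{\left(11,2 \right)}\right)^{2} = \left(-6 - 276\right)^{2} = \left(-282\right)^{2} = 79524$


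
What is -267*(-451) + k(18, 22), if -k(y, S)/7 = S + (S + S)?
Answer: 119955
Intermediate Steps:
k(y, S) = -21*S (k(y, S) = -7*(S + (S + S)) = -7*(S + 2*S) = -21*S)
-267*(-451) + k(18, 22) = -267*(-451) - 21*22 = 120417 - 462 = 119955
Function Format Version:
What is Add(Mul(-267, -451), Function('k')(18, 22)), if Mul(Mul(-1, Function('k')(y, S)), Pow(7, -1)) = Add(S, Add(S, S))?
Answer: 119955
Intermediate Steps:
Function('k')(y, S) = Mul(-21, S) (Function('k')(y, S) = Mul(-7, Add(S, Add(S, S))) = Mul(-7, Add(S, Mul(2, S))) = Mul(-7, Mul(3, S)) = Mul(-21, S))
Add(Mul(-267, -451), Function('k')(18, 22)) = Add(Mul(-267, -451), Mul(-21, 22)) = Add(120417, -462) = 119955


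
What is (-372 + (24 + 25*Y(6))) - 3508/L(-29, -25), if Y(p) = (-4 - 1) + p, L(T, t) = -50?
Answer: -6321/25 ≈ -252.84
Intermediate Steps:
Y(p) = -5 + p
(-372 + (24 + 25*Y(6))) - 3508/L(-29, -25) = (-372 + (24 + 25*(-5 + 6))) - 3508/(-50) = (-372 + (24 + 25*1)) - 3508*(-1)/50 = (-372 + (24 + 25)) - 1*(-1754/25) = (-372 + 49) + 1754/25 = -323 + 1754/25 = -6321/25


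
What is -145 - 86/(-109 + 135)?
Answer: -1928/13 ≈ -148.31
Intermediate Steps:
-145 - 86/(-109 + 135) = -145 - 86/26 = -145 - 86*1/26 = -145 - 43/13 = -1928/13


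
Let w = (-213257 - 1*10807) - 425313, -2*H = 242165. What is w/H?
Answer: 1298754/242165 ≈ 5.3631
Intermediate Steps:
H = -242165/2 (H = -½*242165 = -242165/2 ≈ -1.2108e+5)
w = -649377 (w = (-213257 - 10807) - 425313 = -224064 - 425313 = -649377)
w/H = -649377/(-242165/2) = -649377*(-2/242165) = 1298754/242165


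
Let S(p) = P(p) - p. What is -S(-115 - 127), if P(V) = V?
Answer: 0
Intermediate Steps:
S(p) = 0 (S(p) = p - p = 0)
-S(-115 - 127) = -1*0 = 0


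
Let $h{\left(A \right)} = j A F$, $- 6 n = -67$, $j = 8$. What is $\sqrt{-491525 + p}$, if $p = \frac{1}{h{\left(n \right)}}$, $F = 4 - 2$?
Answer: $\frac{i \sqrt{35303291198}}{268} \approx 701.09 i$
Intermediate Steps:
$F = 2$
$n = \frac{67}{6}$ ($n = \left(- \frac{1}{6}\right) \left(-67\right) = \frac{67}{6} \approx 11.167$)
$h{\left(A \right)} = 16 A$ ($h{\left(A \right)} = 8 A 2 = 16 A$)
$p = \frac{3}{536}$ ($p = \frac{1}{16 \cdot \frac{67}{6}} = \frac{1}{\frac{536}{3}} = \frac{3}{536} \approx 0.005597$)
$\sqrt{-491525 + p} = \sqrt{-491525 + \frac{3}{536}} = \sqrt{- \frac{263457397}{536}} = \frac{i \sqrt{35303291198}}{268}$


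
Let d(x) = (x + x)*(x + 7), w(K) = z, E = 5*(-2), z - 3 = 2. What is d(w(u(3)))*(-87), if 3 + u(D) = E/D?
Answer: -10440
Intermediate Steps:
z = 5 (z = 3 + 2 = 5)
E = -10
u(D) = -3 - 10/D
w(K) = 5
d(x) = 2*x*(7 + x) (d(x) = (2*x)*(7 + x) = 2*x*(7 + x))
d(w(u(3)))*(-87) = (2*5*(7 + 5))*(-87) = (2*5*12)*(-87) = 120*(-87) = -10440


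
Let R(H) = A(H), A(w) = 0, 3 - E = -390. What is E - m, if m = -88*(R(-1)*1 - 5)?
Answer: -47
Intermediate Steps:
E = 393 (E = 3 - 1*(-390) = 3 + 390 = 393)
R(H) = 0
m = 440 (m = -88*(0*1 - 5) = -88*(0 - 5) = -88*(-5) = 440)
E - m = 393 - 1*440 = 393 - 440 = -47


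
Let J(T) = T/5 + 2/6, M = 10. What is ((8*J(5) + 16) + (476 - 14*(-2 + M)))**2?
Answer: 1373584/9 ≈ 1.5262e+5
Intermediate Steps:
J(T) = 1/3 + T/5 (J(T) = T*(1/5) + 2*(1/6) = T/5 + 1/3 = 1/3 + T/5)
((8*J(5) + 16) + (476 - 14*(-2 + M)))**2 = ((8*(1/3 + (1/5)*5) + 16) + (476 - 14*(-2 + 10)))**2 = ((8*(1/3 + 1) + 16) + (476 - 14*8))**2 = ((8*(4/3) + 16) + (476 - 1*112))**2 = ((32/3 + 16) + (476 - 112))**2 = (80/3 + 364)**2 = (1172/3)**2 = 1373584/9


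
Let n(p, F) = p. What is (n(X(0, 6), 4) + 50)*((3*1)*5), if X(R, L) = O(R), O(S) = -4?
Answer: 690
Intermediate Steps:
X(R, L) = -4
(n(X(0, 6), 4) + 50)*((3*1)*5) = (-4 + 50)*((3*1)*5) = 46*(3*5) = 46*15 = 690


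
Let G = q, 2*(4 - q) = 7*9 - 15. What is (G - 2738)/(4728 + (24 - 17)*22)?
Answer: -1379/2441 ≈ -0.56493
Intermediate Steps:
q = -20 (q = 4 - (7*9 - 15)/2 = 4 - (63 - 15)/2 = 4 - 1/2*48 = 4 - 24 = -20)
G = -20
(G - 2738)/(4728 + (24 - 17)*22) = (-20 - 2738)/(4728 + (24 - 17)*22) = -2758/(4728 + 7*22) = -2758/(4728 + 154) = -2758/4882 = -2758*1/4882 = -1379/2441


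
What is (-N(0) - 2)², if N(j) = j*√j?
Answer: 4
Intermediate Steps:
N(j) = j^(3/2)
(-N(0) - 2)² = (-0^(3/2) - 2)² = (-1*0 - 2)² = (0 - 2)² = (-2)² = 4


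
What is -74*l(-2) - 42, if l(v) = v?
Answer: 106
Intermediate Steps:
-74*l(-2) - 42 = -74*(-2) - 42 = 148 - 42 = 106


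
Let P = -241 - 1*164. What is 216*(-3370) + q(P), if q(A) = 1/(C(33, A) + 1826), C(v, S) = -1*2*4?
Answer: -1323358559/1818 ≈ -7.2792e+5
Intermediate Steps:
C(v, S) = -8 (C(v, S) = -2*4 = -8)
P = -405 (P = -241 - 164 = -405)
q(A) = 1/1818 (q(A) = 1/(-8 + 1826) = 1/1818)
216*(-3370) + q(P) = 216*(-3370) + 1/1818 = -727920 + 1/1818 = -1323358559/1818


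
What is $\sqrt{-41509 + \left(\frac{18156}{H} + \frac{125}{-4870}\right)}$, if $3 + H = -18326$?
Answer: $\frac{i \sqrt{13229650140137055618}}{17852446} \approx 203.74 i$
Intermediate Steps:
$H = -18329$ ($H = -3 - 18326 = -18329$)
$\sqrt{-41509 + \left(\frac{18156}{H} + \frac{125}{-4870}\right)} = \sqrt{-41509 + \left(\frac{18156}{-18329} + \frac{125}{-4870}\right)} = \sqrt{-41509 + \left(18156 \left(- \frac{1}{18329}\right) + 125 \left(- \frac{1}{4870}\right)\right)} = \sqrt{-41509 - \frac{18142169}{17852446}} = \sqrt{- \frac{741055323183}{17852446}} = \frac{i \sqrt{13229650140137055618}}{17852446}$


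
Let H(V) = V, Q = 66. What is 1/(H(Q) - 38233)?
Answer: -1/38167 ≈ -2.6201e-5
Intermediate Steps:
1/(H(Q) - 38233) = 1/(66 - 38233) = 1/(-38167) = -1/38167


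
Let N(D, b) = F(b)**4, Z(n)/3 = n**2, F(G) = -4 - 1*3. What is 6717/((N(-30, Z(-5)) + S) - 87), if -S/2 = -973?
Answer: 2239/1420 ≈ 1.5768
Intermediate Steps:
S = 1946 (S = -2*(-973) = 1946)
F(G) = -7 (F(G) = -4 - 3 = -7)
Z(n) = 3*n**2
N(D, b) = 2401 (N(D, b) = (-7)**4 = 2401)
6717/((N(-30, Z(-5)) + S) - 87) = 6717/((2401 + 1946) - 87) = 6717/(4347 - 87) = 6717/4260 = 6717*(1/4260) = 2239/1420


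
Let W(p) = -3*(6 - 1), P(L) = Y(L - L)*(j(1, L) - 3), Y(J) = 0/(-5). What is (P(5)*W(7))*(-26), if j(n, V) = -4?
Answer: 0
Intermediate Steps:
Y(J) = 0 (Y(J) = 0*(-⅕) = 0)
P(L) = 0 (P(L) = 0*(-4 - 3) = 0*(-7) = 0)
W(p) = -15 (W(p) = -3*5 = -15)
(P(5)*W(7))*(-26) = (0*(-15))*(-26) = 0*(-26) = 0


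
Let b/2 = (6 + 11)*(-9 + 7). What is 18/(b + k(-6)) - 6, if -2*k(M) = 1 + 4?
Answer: -294/47 ≈ -6.2553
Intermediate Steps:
k(M) = -5/2 (k(M) = -(1 + 4)/2 = -½*5 = -5/2)
b = -68 (b = 2*((6 + 11)*(-9 + 7)) = 2*(17*(-2)) = 2*(-34) = -68)
18/(b + k(-6)) - 6 = 18/(-68 - 5/2) - 6 = 18/(-141/2) - 6 = -2/141*18 - 6 = -12/47 - 6 = -294/47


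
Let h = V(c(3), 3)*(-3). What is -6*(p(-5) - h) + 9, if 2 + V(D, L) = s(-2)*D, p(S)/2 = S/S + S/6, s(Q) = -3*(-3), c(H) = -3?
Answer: 529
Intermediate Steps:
s(Q) = 9
p(S) = 2 + S/3 (p(S) = 2*(S/S + S/6) = 2*(1 + S*(⅙)) = 2*(1 + S/6) = 2 + S/3)
V(D, L) = -2 + 9*D
h = 87 (h = (-2 + 9*(-3))*(-3) = (-2 - 27)*(-3) = -29*(-3) = 87)
-6*(p(-5) - h) + 9 = -6*((2 + (⅓)*(-5)) - 1*87) + 9 = -6*((2 - 5/3) - 87) + 9 = -6*(⅓ - 87) + 9 = -6*(-260/3) + 9 = 520 + 9 = 529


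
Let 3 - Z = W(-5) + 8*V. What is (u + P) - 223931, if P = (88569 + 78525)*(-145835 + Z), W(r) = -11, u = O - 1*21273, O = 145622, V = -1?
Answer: -24364577004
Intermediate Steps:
u = 124349 (u = 145622 - 1*21273 = 145622 - 21273 = 124349)
Z = 22 (Z = 3 - (-11 + 8*(-1)) = 3 - (-11 - 8) = 3 - 1*(-19) = 3 + 19 = 22)
P = -24364477422 (P = (88569 + 78525)*(-145835 + 22) = 167094*(-145813) = -24364477422)
(u + P) - 223931 = (124349 - 24364477422) - 223931 = -24364353073 - 223931 = -24364577004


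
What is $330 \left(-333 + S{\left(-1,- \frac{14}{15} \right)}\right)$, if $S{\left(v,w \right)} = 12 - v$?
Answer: $-105600$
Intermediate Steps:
$330 \left(-333 + S{\left(-1,- \frac{14}{15} \right)}\right) = 330 \left(-333 + \left(12 - -1\right)\right) = 330 \left(-333 + \left(12 + 1\right)\right) = 330 \left(-333 + 13\right) = 330 \left(-320\right) = -105600$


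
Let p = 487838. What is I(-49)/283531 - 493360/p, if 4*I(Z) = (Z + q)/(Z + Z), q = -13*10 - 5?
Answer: -3427124316783/3388771301461 ≈ -1.0113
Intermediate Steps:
q = -135 (q = -130 - 5 = -135)
I(Z) = (-135 + Z)/(8*Z) (I(Z) = ((Z - 135)/(Z + Z))/4 = ((-135 + Z)/((2*Z)))/4 = ((-135 + Z)*(1/(2*Z)))/4 = ((-135 + Z)/(2*Z))/4 = (-135 + Z)/(8*Z))
I(-49)/283531 - 493360/p = ((1/8)*(-135 - 49)/(-49))/283531 - 493360/487838 = ((1/8)*(-1/49)*(-184))*(1/283531) - 493360*1/487838 = (23/49)*(1/283531) - 246680/243919 = 23/13893019 - 246680/243919 = -3427124316783/3388771301461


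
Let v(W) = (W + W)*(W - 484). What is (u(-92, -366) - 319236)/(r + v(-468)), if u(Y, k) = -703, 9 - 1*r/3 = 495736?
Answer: 319939/596109 ≈ 0.53671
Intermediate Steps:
r = -1487181 (r = 27 - 3*495736 = 27 - 1487208 = -1487181)
v(W) = 2*W*(-484 + W) (v(W) = (2*W)*(-484 + W) = 2*W*(-484 + W))
(u(-92, -366) - 319236)/(r + v(-468)) = (-703 - 319236)/(-1487181 + 2*(-468)*(-484 - 468)) = -319939/(-1487181 + 2*(-468)*(-952)) = -319939/(-1487181 + 891072) = -319939/(-596109) = -319939*(-1/596109) = 319939/596109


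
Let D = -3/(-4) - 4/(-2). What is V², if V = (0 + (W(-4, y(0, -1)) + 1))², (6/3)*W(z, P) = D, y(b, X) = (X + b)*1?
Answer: 130321/4096 ≈ 31.817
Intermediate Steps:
D = 11/4 (D = -3*(-¼) - 4*(-½) = ¾ + 2 = 11/4 ≈ 2.7500)
y(b, X) = X + b
W(z, P) = 11/8 (W(z, P) = (½)*(11/4) = 11/8)
V = 361/64 (V = (0 + (11/8 + 1))² = (0 + 19/8)² = (19/8)² = 361/64 ≈ 5.6406)
V² = (361/64)² = 130321/4096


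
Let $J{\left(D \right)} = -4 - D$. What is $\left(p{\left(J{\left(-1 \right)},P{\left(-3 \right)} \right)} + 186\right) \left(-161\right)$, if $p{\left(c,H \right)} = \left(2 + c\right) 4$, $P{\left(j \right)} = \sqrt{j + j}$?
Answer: $-29302$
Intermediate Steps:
$P{\left(j \right)} = \sqrt{2} \sqrt{j}$ ($P{\left(j \right)} = \sqrt{2 j} = \sqrt{2} \sqrt{j}$)
$p{\left(c,H \right)} = 8 + 4 c$
$\left(p{\left(J{\left(-1 \right)},P{\left(-3 \right)} \right)} + 186\right) \left(-161\right) = \left(\left(8 + 4 \left(-4 - -1\right)\right) + 186\right) \left(-161\right) = \left(\left(8 + 4 \left(-4 + 1\right)\right) + 186\right) \left(-161\right) = \left(\left(8 + 4 \left(-3\right)\right) + 186\right) \left(-161\right) = \left(\left(8 - 12\right) + 186\right) \left(-161\right) = \left(-4 + 186\right) \left(-161\right) = 182 \left(-161\right) = -29302$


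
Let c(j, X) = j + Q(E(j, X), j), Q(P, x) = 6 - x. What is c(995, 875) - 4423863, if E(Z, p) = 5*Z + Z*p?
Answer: -4423857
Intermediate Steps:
c(j, X) = 6 (c(j, X) = j + (6 - j) = 6)
c(995, 875) - 4423863 = 6 - 4423863 = -4423857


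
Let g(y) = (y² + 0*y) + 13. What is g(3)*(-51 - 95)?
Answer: -3212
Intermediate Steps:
g(y) = 13 + y² (g(y) = (y² + 0) + 13 = y² + 13 = 13 + y²)
g(3)*(-51 - 95) = (13 + 3²)*(-51 - 95) = (13 + 9)*(-146) = 22*(-146) = -3212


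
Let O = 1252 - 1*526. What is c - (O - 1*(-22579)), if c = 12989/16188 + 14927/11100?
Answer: -29077882346/1247825 ≈ -23303.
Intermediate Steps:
O = 726 (O = 1252 - 526 = 726)
c = 2679279/1247825 (c = 12989*(1/16188) + 14927*(1/11100) = 12989/16188 + 14927/11100 = 2679279/1247825 ≈ 2.1472)
c - (O - 1*(-22579)) = 2679279/1247825 - (726 - 1*(-22579)) = 2679279/1247825 - (726 + 22579) = 2679279/1247825 - 1*23305 = 2679279/1247825 - 23305 = -29077882346/1247825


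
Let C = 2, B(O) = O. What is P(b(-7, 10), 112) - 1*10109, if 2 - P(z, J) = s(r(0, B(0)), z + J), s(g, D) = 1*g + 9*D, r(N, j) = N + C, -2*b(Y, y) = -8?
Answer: -11153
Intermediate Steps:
b(Y, y) = 4 (b(Y, y) = -½*(-8) = 4)
r(N, j) = 2 + N (r(N, j) = N + 2 = 2 + N)
s(g, D) = g + 9*D
P(z, J) = -9*J - 9*z (P(z, J) = 2 - ((2 + 0) + 9*(z + J)) = 2 - (2 + 9*(J + z)) = 2 - (2 + (9*J + 9*z)) = 2 - (2 + 9*J + 9*z) = 2 + (-2 - 9*J - 9*z) = -9*J - 9*z)
P(b(-7, 10), 112) - 1*10109 = (-9*112 - 9*4) - 1*10109 = (-1008 - 36) - 10109 = -1044 - 10109 = -11153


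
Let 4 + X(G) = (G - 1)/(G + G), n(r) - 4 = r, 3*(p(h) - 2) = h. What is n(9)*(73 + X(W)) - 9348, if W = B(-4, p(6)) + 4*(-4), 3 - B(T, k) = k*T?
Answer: -25340/3 ≈ -8446.7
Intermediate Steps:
p(h) = 2 + h/3
B(T, k) = 3 - T*k (B(T, k) = 3 - k*T = 3 - T*k)
n(r) = 4 + r
W = 3 (W = (3 - 1*(-4)*(2 + (⅓)*6)) + 4*(-4) = (3 - 1*(-4)*(2 + 2)) - 16 = (3 - 1*(-4)*4) - 16 = (3 + 16) - 16 = 19 - 16 = 3)
X(G) = -4 + (-1 + G)/(2*G) (X(G) = -4 + (G - 1)/(G + G) = -4 + (-1 + G)/((2*G)) = -4 + (-1 + G)*(1/(2*G)) = -4 + (-1 + G)/(2*G))
n(9)*(73 + X(W)) - 9348 = (4 + 9)*(73 + (½)*(-1 - 7*3)/3) - 9348 = 13*(73 + (½)*(⅓)*(-1 - 21)) - 9348 = 13*(73 + (½)*(⅓)*(-22)) - 9348 = 13*(73 - 11/3) - 9348 = 13*(208/3) - 9348 = 2704/3 - 9348 = -25340/3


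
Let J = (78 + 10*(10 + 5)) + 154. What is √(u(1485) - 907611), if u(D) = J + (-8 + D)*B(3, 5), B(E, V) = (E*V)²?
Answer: 2*I*√143726 ≈ 758.22*I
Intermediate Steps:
B(E, V) = E²*V²
J = 382 (J = (78 + 10*15) + 154 = (78 + 150) + 154 = 228 + 154 = 382)
u(D) = -1418 + 225*D (u(D) = 382 + (-8 + D)*(3²*5²) = 382 + (-8 + D)*(9*25) = 382 + (-8 + D)*225 = 382 + (-1800 + 225*D) = -1418 + 225*D)
√(u(1485) - 907611) = √((-1418 + 225*1485) - 907611) = √((-1418 + 334125) - 907611) = √(332707 - 907611) = √(-574904) = 2*I*√143726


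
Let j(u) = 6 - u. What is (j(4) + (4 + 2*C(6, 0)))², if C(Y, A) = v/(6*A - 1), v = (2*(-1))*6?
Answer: 900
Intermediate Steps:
v = -12 (v = -2*6 = -12)
C(Y, A) = -12/(-1 + 6*A) (C(Y, A) = -12/(6*A - 1) = -12/(-1 + 6*A))
(j(4) + (4 + 2*C(6, 0)))² = ((6 - 1*4) + (4 + 2*(-12/(-1 + 6*0))))² = ((6 - 4) + (4 + 2*(-12/(-1 + 0))))² = (2 + (4 + 2*(-12/(-1))))² = (2 + (4 + 2*(-12*(-1))))² = (2 + (4 + 2*12))² = (2 + (4 + 24))² = (2 + 28)² = 30² = 900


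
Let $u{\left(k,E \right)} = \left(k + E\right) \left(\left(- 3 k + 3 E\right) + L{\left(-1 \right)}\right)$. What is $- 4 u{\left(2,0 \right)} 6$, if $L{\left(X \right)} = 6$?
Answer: $0$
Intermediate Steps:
$u{\left(k,E \right)} = \left(E + k\right) \left(6 - 3 k + 3 E\right)$ ($u{\left(k,E \right)} = \left(k + E\right) \left(\left(- 3 k + 3 E\right) + 6\right) = \left(E + k\right) \left(6 - 3 k + 3 E\right)$)
$- 4 u{\left(2,0 \right)} 6 = - 4 \left(- 3 \cdot 2^{2} + 3 \cdot 0^{2} + 6 \cdot 0 + 6 \cdot 2\right) 6 = - 4 \left(\left(-3\right) 4 + 3 \cdot 0 + 0 + 12\right) 6 = - 4 \left(-12 + 0 + 0 + 12\right) 6 = \left(-4\right) 0 \cdot 6 = 0 \cdot 6 = 0$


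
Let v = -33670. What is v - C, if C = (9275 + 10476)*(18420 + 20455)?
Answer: -767853795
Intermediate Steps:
C = 767820125 (C = 19751*38875 = 767820125)
v - C = -33670 - 1*767820125 = -33670 - 767820125 = -767853795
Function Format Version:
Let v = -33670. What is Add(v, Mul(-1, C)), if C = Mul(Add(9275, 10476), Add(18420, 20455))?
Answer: -767853795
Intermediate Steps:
C = 767820125 (C = Mul(19751, 38875) = 767820125)
Add(v, Mul(-1, C)) = Add(-33670, Mul(-1, 767820125)) = Add(-33670, -767820125) = -767853795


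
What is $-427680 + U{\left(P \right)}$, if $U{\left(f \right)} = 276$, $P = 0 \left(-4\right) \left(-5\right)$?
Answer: $-427404$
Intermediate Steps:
$P = 0$ ($P = 0 \left(-5\right) = 0$)
$-427680 + U{\left(P \right)} = -427680 + 276 = -427404$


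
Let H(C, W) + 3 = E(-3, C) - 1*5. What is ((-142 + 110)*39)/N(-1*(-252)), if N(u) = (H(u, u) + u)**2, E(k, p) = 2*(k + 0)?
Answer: -312/14161 ≈ -0.022032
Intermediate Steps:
E(k, p) = 2*k
H(C, W) = -14 (H(C, W) = -3 + (2*(-3) - 1*5) = -3 + (-6 - 5) = -3 - 11 = -14)
N(u) = (-14 + u)**2
((-142 + 110)*39)/N(-1*(-252)) = ((-142 + 110)*39)/((-14 - 1*(-252))**2) = (-32*39)/((-14 + 252)**2) = -1248/(238**2) = -1248/56644 = -1248*1/56644 = -312/14161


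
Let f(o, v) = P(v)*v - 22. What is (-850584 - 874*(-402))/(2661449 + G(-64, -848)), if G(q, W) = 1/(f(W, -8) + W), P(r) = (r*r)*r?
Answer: -536845112/2861944825 ≈ -0.18758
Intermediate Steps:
P(r) = r³ (P(r) = r²*r = r³)
f(o, v) = -22 + v⁴ (f(o, v) = v³*v - 22 = v⁴ - 22 = -22 + v⁴)
G(q, W) = 1/(4074 + W) (G(q, W) = 1/((-22 + (-8)⁴) + W) = 1/((-22 + 4096) + W) = 1/(4074 + W))
(-850584 - 874*(-402))/(2661449 + G(-64, -848)) = (-850584 - 874*(-402))/(2661449 + 1/(4074 - 848)) = (-850584 + 351348)/(2661449 + 1/3226) = -499236/(2661449 + 1/3226) = -499236/8585834475/3226 = -499236*3226/8585834475 = -536845112/2861944825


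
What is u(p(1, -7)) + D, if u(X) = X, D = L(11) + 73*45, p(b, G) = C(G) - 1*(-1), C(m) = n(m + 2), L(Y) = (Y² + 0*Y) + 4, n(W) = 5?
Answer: 3416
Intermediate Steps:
L(Y) = 4 + Y² (L(Y) = (Y² + 0) + 4 = Y² + 4 = 4 + Y²)
C(m) = 5
p(b, G) = 6 (p(b, G) = 5 - 1*(-1) = 5 + 1 = 6)
D = 3410 (D = (4 + 11²) + 73*45 = (4 + 121) + 3285 = 125 + 3285 = 3410)
u(p(1, -7)) + D = 6 + 3410 = 3416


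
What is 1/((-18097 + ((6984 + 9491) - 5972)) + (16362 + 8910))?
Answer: 1/17678 ≈ 5.6567e-5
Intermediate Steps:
1/((-18097 + ((6984 + 9491) - 5972)) + (16362 + 8910)) = 1/((-18097 + (16475 - 5972)) + 25272) = 1/((-18097 + 10503) + 25272) = 1/(-7594 + 25272) = 1/17678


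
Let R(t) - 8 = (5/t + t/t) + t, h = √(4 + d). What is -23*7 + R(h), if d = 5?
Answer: -442/3 ≈ -147.33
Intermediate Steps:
h = 3 (h = √(4 + 5) = √9 = 3)
R(t) = 9 + t + 5/t (R(t) = 8 + ((5/t + t/t) + t) = 8 + ((5/t + 1) + t) = 8 + ((1 + 5/t) + t) = 8 + (1 + t + 5/t) = 9 + t + 5/t)
-23*7 + R(h) = -23*7 + (9 + 3 + 5/3) = -161 + (9 + 3 + 5*(⅓)) = -161 + (9 + 3 + 5/3) = -161 + 41/3 = -442/3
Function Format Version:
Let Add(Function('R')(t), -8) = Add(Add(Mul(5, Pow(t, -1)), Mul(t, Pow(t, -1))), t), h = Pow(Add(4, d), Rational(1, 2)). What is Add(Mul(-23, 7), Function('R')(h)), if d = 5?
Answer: Rational(-442, 3) ≈ -147.33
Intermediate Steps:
h = 3 (h = Pow(Add(4, 5), Rational(1, 2)) = Pow(9, Rational(1, 2)) = 3)
Function('R')(t) = Add(9, t, Mul(5, Pow(t, -1))) (Function('R')(t) = Add(8, Add(Add(Mul(5, Pow(t, -1)), Mul(t, Pow(t, -1))), t)) = Add(8, Add(Add(Mul(5, Pow(t, -1)), 1), t)) = Add(8, Add(Add(1, Mul(5, Pow(t, -1))), t)) = Add(8, Add(1, t, Mul(5, Pow(t, -1)))) = Add(9, t, Mul(5, Pow(t, -1))))
Add(Mul(-23, 7), Function('R')(h)) = Add(Mul(-23, 7), Add(9, 3, Mul(5, Pow(3, -1)))) = Add(-161, Add(9, 3, Mul(5, Rational(1, 3)))) = Add(-161, Add(9, 3, Rational(5, 3))) = Add(-161, Rational(41, 3)) = Rational(-442, 3)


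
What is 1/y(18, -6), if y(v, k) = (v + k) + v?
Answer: 1/30 ≈ 0.033333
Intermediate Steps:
y(v, k) = k + 2*v (y(v, k) = (k + v) + v = k + 2*v)
1/y(18, -6) = 1/(-6 + 2*18) = 1/(-6 + 36) = 1/30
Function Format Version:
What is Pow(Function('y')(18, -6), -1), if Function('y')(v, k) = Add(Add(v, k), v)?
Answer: Rational(1, 30) ≈ 0.033333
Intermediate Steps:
Function('y')(v, k) = Add(k, Mul(2, v)) (Function('y')(v, k) = Add(Add(k, v), v) = Add(k, Mul(2, v)))
Pow(Function('y')(18, -6), -1) = Pow(Add(-6, Mul(2, 18)), -1) = Pow(Add(-6, 36), -1) = Pow(30, -1) = Rational(1, 30)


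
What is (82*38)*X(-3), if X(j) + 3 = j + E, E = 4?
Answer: -6232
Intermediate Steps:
X(j) = 1 + j (X(j) = -3 + (j + 4) = -3 + (4 + j) = 1 + j)
(82*38)*X(-3) = (82*38)*(1 - 3) = 3116*(-2) = -6232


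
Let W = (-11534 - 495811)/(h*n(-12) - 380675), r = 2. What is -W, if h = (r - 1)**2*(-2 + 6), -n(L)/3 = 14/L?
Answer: -169115/126887 ≈ -1.3328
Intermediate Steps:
n(L) = -42/L
h = 4 (h = (2 - 1)**2*(-2 + 6) = 1**2*4 = 1*4 = 4)
W = 169115/126887 (W = (-11534 - 495811)/(4*(-42/(-12)) - 380675) = -507345/(4*(-42*(-1/12)) - 380675) = -507345/(4*(7/2) - 380675) = -507345/(14 - 380675) = -507345/(-380661) = -507345*(-1/380661) = 169115/126887 ≈ 1.3328)
-W = -1*169115/126887 = -169115/126887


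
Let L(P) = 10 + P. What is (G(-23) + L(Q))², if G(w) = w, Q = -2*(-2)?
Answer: 81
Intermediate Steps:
Q = 4
(G(-23) + L(Q))² = (-23 + (10 + 4))² = (-23 + 14)² = (-9)² = 81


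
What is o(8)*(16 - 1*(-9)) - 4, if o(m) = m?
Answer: 196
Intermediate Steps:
o(8)*(16 - 1*(-9)) - 4 = 8*(16 - 1*(-9)) - 4 = 8*(16 + 9) - 4 = 8*25 - 4 = 200 - 4 = 196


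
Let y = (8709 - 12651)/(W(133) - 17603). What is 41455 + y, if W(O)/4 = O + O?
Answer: 228542729/5513 ≈ 41455.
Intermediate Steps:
W(O) = 8*O (W(O) = 4*(O + O) = 4*(2*O) = 8*O)
y = 1314/5513 (y = (8709 - 12651)/(8*133 - 17603) = -3942/(1064 - 17603) = -3942/(-16539) = -3942*(-1/16539) = 1314/5513 ≈ 0.23835)
41455 + y = 41455 + 1314/5513 = 228542729/5513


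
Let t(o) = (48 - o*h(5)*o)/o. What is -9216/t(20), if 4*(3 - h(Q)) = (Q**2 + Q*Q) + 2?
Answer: -11520/253 ≈ -45.534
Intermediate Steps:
h(Q) = 5/2 - Q**2/2 (h(Q) = 3 - ((Q**2 + Q*Q) + 2)/4 = 3 - ((Q**2 + Q**2) + 2)/4 = 3 - (2*Q**2 + 2)/4 = 3 - (2 + 2*Q**2)/4 = 3 + (-1/2 - Q**2/2) = 5/2 - Q**2/2)
t(o) = (48 + 10*o**2)/o (t(o) = (48 - o*(5/2 - 1/2*5**2)*o)/o = (48 - o*(5/2 - 1/2*25)*o)/o = (48 - o*(5/2 - 25/2)*o)/o = (48 - o*(-10)*o)/o = (48 - (-10*o)*o)/o = (48 - (-10)*o**2)/o = (48 + 10*o**2)/o)
-9216/t(20) = -9216/(10*20 + 48/20) = -9216/(200 + 48*(1/20)) = -9216/(200 + 12/5) = -9216/1012/5 = -9216*5/1012 = -11520/253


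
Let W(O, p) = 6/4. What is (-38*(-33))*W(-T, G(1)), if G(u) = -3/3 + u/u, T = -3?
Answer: 1881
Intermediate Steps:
G(u) = 0 (G(u) = -3*1/3 + 1 = -1 + 1 = 0)
W(O, p) = 3/2 (W(O, p) = 6*(1/4) = 3/2)
(-38*(-33))*W(-T, G(1)) = -38*(-33)*(3/2) = 1254*(3/2) = 1881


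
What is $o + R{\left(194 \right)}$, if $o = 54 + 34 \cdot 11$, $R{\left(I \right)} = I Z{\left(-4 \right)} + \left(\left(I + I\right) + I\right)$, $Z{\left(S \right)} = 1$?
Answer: $1204$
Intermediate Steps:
$R{\left(I \right)} = 4 I$ ($R{\left(I \right)} = I 1 + \left(\left(I + I\right) + I\right) = I + \left(2 I + I\right) = I + 3 I = 4 I$)
$o = 428$ ($o = 54 + 374 = 428$)
$o + R{\left(194 \right)} = 428 + 4 \cdot 194 = 428 + 776 = 1204$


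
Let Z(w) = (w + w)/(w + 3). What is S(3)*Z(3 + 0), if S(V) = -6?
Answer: -6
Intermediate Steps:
Z(w) = 2*w/(3 + w) (Z(w) = (2*w)/(3 + w) = 2*w/(3 + w))
S(3)*Z(3 + 0) = -12*(3 + 0)/(3 + (3 + 0)) = -12*3/(3 + 3) = -12*3/6 = -6*1 = -6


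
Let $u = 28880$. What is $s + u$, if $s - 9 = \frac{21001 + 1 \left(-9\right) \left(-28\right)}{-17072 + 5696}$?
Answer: $\frac{328620011}{11376} \approx 28887.0$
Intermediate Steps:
$s = \frac{81131}{11376}$ ($s = 9 + \frac{21001 + 1 \left(-9\right) \left(-28\right)}{-17072 + 5696} = 9 + \frac{21001 - -252}{-11376} = 9 + \left(21001 + 252\right) \left(- \frac{1}{11376}\right) = 9 + 21253 \left(- \frac{1}{11376}\right) = 9 - \frac{21253}{11376} = \frac{81131}{11376} \approx 7.1318$)
$s + u = \frac{81131}{11376} + 28880 = \frac{328620011}{11376}$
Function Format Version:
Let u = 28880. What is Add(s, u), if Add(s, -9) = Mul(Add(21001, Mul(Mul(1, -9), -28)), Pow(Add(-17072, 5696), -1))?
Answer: Rational(328620011, 11376) ≈ 28887.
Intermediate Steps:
s = Rational(81131, 11376) (s = Add(9, Mul(Add(21001, Mul(Mul(1, -9), -28)), Pow(Add(-17072, 5696), -1))) = Add(9, Mul(Add(21001, Mul(-9, -28)), Pow(-11376, -1))) = Add(9, Mul(Add(21001, 252), Rational(-1, 11376))) = Add(9, Mul(21253, Rational(-1, 11376))) = Add(9, Rational(-21253, 11376)) = Rational(81131, 11376) ≈ 7.1318)
Add(s, u) = Add(Rational(81131, 11376), 28880) = Rational(328620011, 11376)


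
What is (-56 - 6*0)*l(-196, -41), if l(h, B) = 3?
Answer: -168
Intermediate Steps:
(-56 - 6*0)*l(-196, -41) = (-56 - 6*0)*3 = (-56 - 1*0)*3 = (-56 + 0)*3 = -56*3 = -168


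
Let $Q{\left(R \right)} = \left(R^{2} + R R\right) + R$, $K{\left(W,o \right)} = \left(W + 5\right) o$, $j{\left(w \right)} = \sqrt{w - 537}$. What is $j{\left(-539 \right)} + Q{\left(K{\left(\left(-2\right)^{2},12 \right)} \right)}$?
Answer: $23436 + 2 i \sqrt{269} \approx 23436.0 + 32.802 i$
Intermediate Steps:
$j{\left(w \right)} = \sqrt{-537 + w}$
$K{\left(W,o \right)} = o \left(5 + W\right)$ ($K{\left(W,o \right)} = \left(5 + W\right) o = o \left(5 + W\right)$)
$Q{\left(R \right)} = R + 2 R^{2}$ ($Q{\left(R \right)} = \left(R^{2} + R^{2}\right) + R = 2 R^{2} + R = R + 2 R^{2}$)
$j{\left(-539 \right)} + Q{\left(K{\left(\left(-2\right)^{2},12 \right)} \right)} = \sqrt{-537 - 539} + 12 \left(5 + \left(-2\right)^{2}\right) \left(1 + 2 \cdot 12 \left(5 + \left(-2\right)^{2}\right)\right) = \sqrt{-1076} + 12 \left(5 + 4\right) \left(1 + 2 \cdot 12 \left(5 + 4\right)\right) = 2 i \sqrt{269} + 12 \cdot 9 \left(1 + 2 \cdot 12 \cdot 9\right) = 2 i \sqrt{269} + 108 \left(1 + 2 \cdot 108\right) = 2 i \sqrt{269} + 108 \left(1 + 216\right) = 2 i \sqrt{269} + 108 \cdot 217 = 2 i \sqrt{269} + 23436 = 23436 + 2 i \sqrt{269}$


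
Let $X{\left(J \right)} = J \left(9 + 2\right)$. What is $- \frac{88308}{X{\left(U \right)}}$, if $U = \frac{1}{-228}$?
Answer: $1830384$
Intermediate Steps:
$U = - \frac{1}{228} \approx -0.004386$
$X{\left(J \right)} = 11 J$ ($X{\left(J \right)} = J 11 = 11 J$)
$- \frac{88308}{X{\left(U \right)}} = - \frac{88308}{11 \left(- \frac{1}{228}\right)} = - \frac{88308}{- \frac{11}{228}} = \left(-88308\right) \left(- \frac{228}{11}\right) = 1830384$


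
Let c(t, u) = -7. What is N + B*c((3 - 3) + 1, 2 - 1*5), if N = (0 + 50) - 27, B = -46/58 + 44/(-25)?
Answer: 29632/725 ≈ 40.872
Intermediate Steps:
B = -1851/725 (B = -46*1/58 + 44*(-1/25) = -23/29 - 44/25 = -1851/725 ≈ -2.5531)
N = 23 (N = 50 - 27 = 23)
N + B*c((3 - 3) + 1, 2 - 1*5) = 23 - 1851/725*(-7) = 23 + 12957/725 = 29632/725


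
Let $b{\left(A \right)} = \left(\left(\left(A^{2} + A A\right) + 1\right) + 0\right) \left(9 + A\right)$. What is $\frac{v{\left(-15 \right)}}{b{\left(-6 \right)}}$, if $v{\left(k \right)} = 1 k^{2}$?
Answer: $\frac{75}{73} \approx 1.0274$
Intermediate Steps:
$v{\left(k \right)} = k^{2}$
$b{\left(A \right)} = \left(1 + 2 A^{2}\right) \left(9 + A\right)$ ($b{\left(A \right)} = \left(\left(\left(A^{2} + A^{2}\right) + 1\right) + 0\right) \left(9 + A\right) = \left(\left(2 A^{2} + 1\right) + 0\right) \left(9 + A\right) = \left(\left(1 + 2 A^{2}\right) + 0\right) \left(9 + A\right) = \left(1 + 2 A^{2}\right) \left(9 + A\right)$)
$\frac{v{\left(-15 \right)}}{b{\left(-6 \right)}} = \frac{\left(-15\right)^{2}}{9 - 6 + 2 \left(-6\right)^{3} + 18 \left(-6\right)^{2}} = \frac{225}{9 - 6 + 2 \left(-216\right) + 18 \cdot 36} = \frac{225}{9 - 6 - 432 + 648} = \frac{225}{219} = 225 \cdot \frac{1}{219} = \frac{75}{73}$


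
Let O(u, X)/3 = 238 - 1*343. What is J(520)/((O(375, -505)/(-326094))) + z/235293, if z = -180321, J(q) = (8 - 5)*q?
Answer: 886630034403/549017 ≈ 1.6149e+6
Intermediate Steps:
O(u, X) = -315 (O(u, X) = 3*(238 - 1*343) = 3*(238 - 343) = 3*(-105) = -315)
J(q) = 3*q
J(520)/((O(375, -505)/(-326094))) + z/235293 = (3*520)/((-315/(-326094))) - 180321/235293 = 1560/((-315*(-1/326094))) - 180321*1/235293 = 1560/(105/108698) - 60107/78431 = 1560*(108698/105) - 60107/78431 = 11304592/7 - 60107/78431 = 886630034403/549017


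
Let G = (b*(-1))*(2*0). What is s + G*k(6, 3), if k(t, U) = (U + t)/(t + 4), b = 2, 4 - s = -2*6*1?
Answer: 16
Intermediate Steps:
s = 16 (s = 4 - (-2*6) = 4 - (-12) = 4 - 1*(-12) = 4 + 12 = 16)
k(t, U) = (U + t)/(4 + t)
G = 0 (G = (2*(-1))*(2*0) = -2*0 = 0)
s + G*k(6, 3) = 16 + 0*((3 + 6)/(4 + 6)) = 16 + 0*(9/10) = 16 + 0 = 16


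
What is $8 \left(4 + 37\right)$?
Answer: $328$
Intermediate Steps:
$8 \left(4 + 37\right) = 8 \cdot 41 = 328$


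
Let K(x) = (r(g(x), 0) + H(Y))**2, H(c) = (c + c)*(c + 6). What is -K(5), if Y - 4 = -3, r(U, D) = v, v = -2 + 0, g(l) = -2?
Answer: -144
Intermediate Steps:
v = -2
r(U, D) = -2
Y = 1 (Y = 4 - 3 = 1)
H(c) = 2*c*(6 + c) (H(c) = (2*c)*(6 + c) = 2*c*(6 + c))
K(x) = 144 (K(x) = (-2 + 2*1*(6 + 1))**2 = (-2 + 2*1*7)**2 = (-2 + 14)**2 = 12**2 = 144)
-K(5) = -1*144 = -144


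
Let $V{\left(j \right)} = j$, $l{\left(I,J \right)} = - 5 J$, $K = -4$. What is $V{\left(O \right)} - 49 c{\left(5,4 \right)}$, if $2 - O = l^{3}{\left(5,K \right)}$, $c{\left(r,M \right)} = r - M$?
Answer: $-8047$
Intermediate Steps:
$O = -7998$ ($O = 2 - \left(\left(-5\right) \left(-4\right)\right)^{3} = 2 - 20^{3} = 2 - 8000 = -7998$)
$V{\left(O \right)} - 49 c{\left(5,4 \right)} = -7998 - 49 \left(5 - 4\right) = -7998 - 49 = -8047$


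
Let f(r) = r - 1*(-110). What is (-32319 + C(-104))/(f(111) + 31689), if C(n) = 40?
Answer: -32279/31910 ≈ -1.0116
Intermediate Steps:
f(r) = 110 + r (f(r) = r + 110 = 110 + r)
(-32319 + C(-104))/(f(111) + 31689) = (-32319 + 40)/((110 + 111) + 31689) = -32279/(221 + 31689) = -32279/31910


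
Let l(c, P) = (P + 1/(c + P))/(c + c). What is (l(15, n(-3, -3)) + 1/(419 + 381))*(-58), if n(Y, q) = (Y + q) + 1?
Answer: 11281/1200 ≈ 9.4008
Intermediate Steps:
n(Y, q) = 1 + Y + q
l(c, P) = (P + 1/(P + c))/(2*c) (l(c, P) = (P + 1/(P + c))/((2*c)) = (P + 1/(P + c))*(1/(2*c)) = (P + 1/(P + c))/(2*c))
(l(15, n(-3, -3)) + 1/(419 + 381))*(-58) = ((½)*(1 + (1 - 3 - 3)² + (1 - 3 - 3)*15)/(15*((1 - 3 - 3) + 15)) + 1/(419 + 381))*(-58) = ((½)*(1/15)*(1 + (-5)² - 5*15)/(-5 + 15) + 1/800)*(-58) = ((½)*(1/15)*(1 + 25 - 75)/10 + 1/800)*(-58) = ((½)*(1/15)*(⅒)*(-49) + 1/800)*(-58) = (-49/300 + 1/800)*(-58) = -389/2400*(-58) = 11281/1200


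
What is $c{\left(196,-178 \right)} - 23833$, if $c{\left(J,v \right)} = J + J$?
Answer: $-23441$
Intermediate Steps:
$c{\left(J,v \right)} = 2 J$
$c{\left(196,-178 \right)} - 23833 = 2 \cdot 196 - 23833 = 392 - 23833 = -23441$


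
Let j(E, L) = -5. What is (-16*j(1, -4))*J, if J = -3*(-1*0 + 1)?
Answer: -240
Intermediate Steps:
J = -3 (J = -3*(0 + 1) = -3*1 = -3)
(-16*j(1, -4))*J = -16*(-5)*(-3) = 80*(-3) = -240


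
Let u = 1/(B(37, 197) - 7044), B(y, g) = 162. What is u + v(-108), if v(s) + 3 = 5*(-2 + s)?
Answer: -3805747/6882 ≈ -553.00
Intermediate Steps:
v(s) = -13 + 5*s (v(s) = -3 + 5*(-2 + s) = -3 + (-10 + 5*s) = -13 + 5*s)
u = -1/6882 (u = 1/(162 - 7044) = 1/(-6882) = -1/6882 ≈ -0.00014531)
u + v(-108) = -1/6882 + (-13 + 5*(-108)) = -1/6882 + (-13 - 540) = -1/6882 - 553 = -3805747/6882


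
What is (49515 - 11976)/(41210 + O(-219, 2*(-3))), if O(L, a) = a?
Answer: 37539/41204 ≈ 0.91105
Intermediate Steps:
(49515 - 11976)/(41210 + O(-219, 2*(-3))) = (49515 - 11976)/(41210 + 2*(-3)) = 37539/(41210 - 6) = 37539/41204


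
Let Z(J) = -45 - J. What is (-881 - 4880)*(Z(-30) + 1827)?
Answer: -10438932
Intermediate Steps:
(-881 - 4880)*(Z(-30) + 1827) = (-881 - 4880)*((-45 - 1*(-30)) + 1827) = -5761*((-45 + 30) + 1827) = -5761*(-15 + 1827) = -5761*1812 = -10438932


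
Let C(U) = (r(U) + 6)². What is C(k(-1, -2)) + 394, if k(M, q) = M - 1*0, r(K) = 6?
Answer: 538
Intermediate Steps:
k(M, q) = M (k(M, q) = M + 0 = M)
C(U) = 144 (C(U) = (6 + 6)² = 12² = 144)
C(k(-1, -2)) + 394 = 144 + 394 = 538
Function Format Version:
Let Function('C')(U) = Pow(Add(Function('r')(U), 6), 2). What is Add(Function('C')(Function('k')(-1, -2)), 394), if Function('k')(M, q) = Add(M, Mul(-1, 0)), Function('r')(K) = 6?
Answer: 538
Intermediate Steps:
Function('k')(M, q) = M (Function('k')(M, q) = Add(M, 0) = M)
Function('C')(U) = 144 (Function('C')(U) = Pow(Add(6, 6), 2) = Pow(12, 2) = 144)
Add(Function('C')(Function('k')(-1, -2)), 394) = Add(144, 394) = 538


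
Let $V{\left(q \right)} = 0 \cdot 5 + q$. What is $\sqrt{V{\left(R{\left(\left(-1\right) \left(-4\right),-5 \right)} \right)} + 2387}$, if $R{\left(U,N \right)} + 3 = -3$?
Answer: $\sqrt{2381} \approx 48.795$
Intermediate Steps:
$R{\left(U,N \right)} = -6$ ($R{\left(U,N \right)} = -3 - 3 = -6$)
$V{\left(q \right)} = q$ ($V{\left(q \right)} = 0 + q = q$)
$\sqrt{V{\left(R{\left(\left(-1\right) \left(-4\right),-5 \right)} \right)} + 2387} = \sqrt{-6 + 2387} = \sqrt{2381}$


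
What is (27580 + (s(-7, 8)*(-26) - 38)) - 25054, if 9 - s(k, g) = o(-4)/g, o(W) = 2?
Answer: 4521/2 ≈ 2260.5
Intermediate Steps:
s(k, g) = 9 - 2/g
(27580 + (s(-7, 8)*(-26) - 38)) - 25054 = (27580 + ((9 - 2/8)*(-26) - 38)) - 25054 = (27580 + ((9 - 2*1/8)*(-26) - 38)) - 25054 = (27580 + ((9 - 1/4)*(-26) - 38)) - 25054 = (27580 + ((35/4)*(-26) - 38)) - 25054 = (27580 + (-455/2 - 38)) - 25054 = (27580 - 531/2) - 25054 = 54629/2 - 25054 = 4521/2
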